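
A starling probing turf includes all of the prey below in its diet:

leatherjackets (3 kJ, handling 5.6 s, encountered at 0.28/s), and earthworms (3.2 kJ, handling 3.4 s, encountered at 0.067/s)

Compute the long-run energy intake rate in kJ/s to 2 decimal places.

Energy encountered per unit search time: 0.28×3 + 0.067×3.2 = 1.054 kJ/s.
Handling time per unit search time: 0.28×5.6 + 0.067×3.4 = 1.796.
Rate = 1.054/(1 + 1.796) = 0.3771 kJ/s.

0.38 kJ/s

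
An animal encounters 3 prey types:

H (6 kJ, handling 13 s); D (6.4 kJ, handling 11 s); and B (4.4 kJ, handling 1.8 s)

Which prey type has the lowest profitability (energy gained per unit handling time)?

H

Profitability E/h (kJ/s): H = 6/13 = 0.462, D = 6.4/11 = 0.582, B = 4.4/1.8 = 2.44.
Ranked: B > D > H.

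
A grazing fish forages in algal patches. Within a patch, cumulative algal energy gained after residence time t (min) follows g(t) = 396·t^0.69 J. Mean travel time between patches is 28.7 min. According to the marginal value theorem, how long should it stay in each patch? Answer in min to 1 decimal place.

63.9 min

Optimal t* satisfies g'(t*) = g(t*)/(T + t*).
g'(t) = 0.69·396·t^-0.31. Setting 0.69·396·t^-0.31 = 396·t^0.69/(28.7+t) gives 0.69(28.7+t) = t, so 0.31·t = 0.69×28.7.
t* = 0.69×28.7/0.31 = 63.88 min.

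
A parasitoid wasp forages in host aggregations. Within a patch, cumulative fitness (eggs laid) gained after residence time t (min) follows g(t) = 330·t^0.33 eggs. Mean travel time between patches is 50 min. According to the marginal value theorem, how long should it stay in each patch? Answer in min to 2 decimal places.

By the marginal value theorem, leave when the instantaneous gain rate g'(t) equals the habitat-wide average g(t)/(T + t).
g'(t) = 0.33·330·t^-0.67. Setting 0.33·330·t^-0.67 = 330·t^0.33/(50+t) gives 0.33(50+t) = t, so 0.67·t = 0.33×50.
t* = 0.33×50/0.67 = 24.63 min.

24.63 min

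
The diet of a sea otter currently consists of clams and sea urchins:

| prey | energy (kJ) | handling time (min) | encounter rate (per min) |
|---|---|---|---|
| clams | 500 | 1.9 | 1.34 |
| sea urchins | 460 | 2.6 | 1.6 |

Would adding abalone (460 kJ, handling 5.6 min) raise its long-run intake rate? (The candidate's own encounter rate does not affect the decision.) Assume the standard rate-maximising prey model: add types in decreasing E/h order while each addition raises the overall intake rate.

No

Intake rate on the current diet: R = (1.34×500 + 1.6×460) / (1 + 1.34×1.9 + 1.6×2.6) = 1406/7.706 = 182.5 kJ/min.
Profitability of abalone: 460/5.6 = 82.14 kJ/min.
82.14 < 182.5, so adding abalone would lower the average — exclude it.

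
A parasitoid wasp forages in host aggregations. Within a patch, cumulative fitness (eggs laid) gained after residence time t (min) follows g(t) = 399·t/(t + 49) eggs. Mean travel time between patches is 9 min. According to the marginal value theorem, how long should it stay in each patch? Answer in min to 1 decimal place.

Maximise g(t)/(T+t): set derivative to zero → g'(t)(T+t) = g(t).
g'(t) = 399·49/(t + 49)². Setting 399·49/(t+49)² = 399t/[(t+49)(9+t)] gives 49(9+t) = t(t+49), so t² = 49×9 = 441.
t* = √441 = 21 min.

21.0 min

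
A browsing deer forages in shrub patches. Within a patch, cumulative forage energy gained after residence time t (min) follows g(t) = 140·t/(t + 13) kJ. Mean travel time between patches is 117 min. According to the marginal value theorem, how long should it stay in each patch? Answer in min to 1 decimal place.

39.0 min

Maximise g(t)/(T+t): set derivative to zero → g'(t)(T+t) = g(t).
g'(t) = 140·13/(t + 13)². Setting 140·13/(t+13)² = 140t/[(t+13)(117+t)] gives 13(117+t) = t(t+13), so t² = 13×117 = 1521.
t* = √1521 = 39 min.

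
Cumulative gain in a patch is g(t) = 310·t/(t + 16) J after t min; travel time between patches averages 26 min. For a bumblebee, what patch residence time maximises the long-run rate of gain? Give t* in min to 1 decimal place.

By the marginal value theorem, leave when the instantaneous gain rate g'(t) equals the habitat-wide average g(t)/(T + t).
g'(t) = 310·16/(t + 16)². Setting 310·16/(t+16)² = 310t/[(t+16)(26+t)] gives 16(26+t) = t(t+16), so t² = 16×26 = 416.
t* = √416 = 20.4 min.

20.4 min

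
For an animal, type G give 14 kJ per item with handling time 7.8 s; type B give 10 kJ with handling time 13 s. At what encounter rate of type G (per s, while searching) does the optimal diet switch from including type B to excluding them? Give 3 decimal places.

Drop type B once their profitability E₂/h₂ falls below the rate achievable on type G alone: E₂/h₂ = λE₁/(1 + λh₁).
Solve for λ: λE₁h₂ = E₂(1 + λh₁) → λ(E₁h₂ − E₂h₁) = E₂ → λ = E₂/(E₁h₂ − E₂h₁).
λ = 10/(14×13 − 10×7.8) = 10/104 = 0.09615 per s.

0.096 per s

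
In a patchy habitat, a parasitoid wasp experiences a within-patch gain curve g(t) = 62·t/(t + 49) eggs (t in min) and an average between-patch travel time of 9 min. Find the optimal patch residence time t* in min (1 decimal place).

21.0 min

Maximise g(t)/(T+t): set derivative to zero → g'(t)(T+t) = g(t).
g'(t) = 62·49/(t + 49)². Setting 62·49/(t+49)² = 62t/[(t+49)(9+t)] gives 49(9+t) = t(t+49), so t² = 49×9 = 441.
t* = √441 = 21 min.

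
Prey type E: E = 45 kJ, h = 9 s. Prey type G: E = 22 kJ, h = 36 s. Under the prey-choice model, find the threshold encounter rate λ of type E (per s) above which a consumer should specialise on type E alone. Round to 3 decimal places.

0.015 per s

Drop type G once their profitability E₂/h₂ falls below the rate achievable on type E alone: E₂/h₂ = λE₁/(1 + λh₁).
Solve for λ: λE₁h₂ = E₂(1 + λh₁) → λ(E₁h₂ − E₂h₁) = E₂ → λ = E₂/(E₁h₂ − E₂h₁).
λ = 22/(45×36 − 22×9) = 22/1422 = 0.01547 per s.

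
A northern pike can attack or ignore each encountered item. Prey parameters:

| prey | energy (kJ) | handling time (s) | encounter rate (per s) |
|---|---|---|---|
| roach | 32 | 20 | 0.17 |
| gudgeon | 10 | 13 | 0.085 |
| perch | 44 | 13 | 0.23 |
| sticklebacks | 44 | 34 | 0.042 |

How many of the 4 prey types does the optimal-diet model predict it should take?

Rank by E/h (kJ/s): perch 3.38, roach 1.6, sticklebacks 1.29, gudgeon 0.769. Include each in turn until the next type's E/h falls below the running intake rate.
Rate on top 1: 2.536. roach: 1.6 < 2.536 → exclude; stop.
Optimal diet: perch — 1 of 4 types.

1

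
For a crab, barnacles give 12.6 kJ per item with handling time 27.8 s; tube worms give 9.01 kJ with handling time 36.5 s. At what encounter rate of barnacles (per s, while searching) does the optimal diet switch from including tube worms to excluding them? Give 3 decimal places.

At the threshold, the rate on barnacles alone equals the profitability of tube worms: λ·12.6/(1 + λ·27.8) = 9.01/36.5 = 0.2468.
Rearranging, λ(12.6 − 0.2468×27.8) = 0.2468, so λ = 0.2468/5.738 = 0.04302 per s.

0.043 per s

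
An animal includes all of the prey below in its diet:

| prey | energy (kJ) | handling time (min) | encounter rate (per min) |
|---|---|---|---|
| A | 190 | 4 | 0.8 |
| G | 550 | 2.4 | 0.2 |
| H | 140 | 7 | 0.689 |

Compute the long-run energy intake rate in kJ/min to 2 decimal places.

R = Σλ_iE_i / (1 + Σλ_ih_i)
Numerator: 0.8×190 + 0.2×550 + 0.689×140 = 358.5
Denominator: 1 + 0.8×4 + 0.2×2.4 + 0.689×7 = 9.503
R = 358.5/9.503 = 37.72 kJ/min

37.72 kJ/min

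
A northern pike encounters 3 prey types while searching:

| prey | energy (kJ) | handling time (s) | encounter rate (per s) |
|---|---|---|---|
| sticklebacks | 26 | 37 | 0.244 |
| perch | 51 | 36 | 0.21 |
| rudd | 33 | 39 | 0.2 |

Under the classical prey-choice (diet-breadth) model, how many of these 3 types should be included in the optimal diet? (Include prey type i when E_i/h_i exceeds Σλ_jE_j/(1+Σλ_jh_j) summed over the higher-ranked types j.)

Rank by E/h (kJ/s): perch 1.42, rudd 0.846, sticklebacks 0.703. Include each in turn until the next type's E/h falls below the running intake rate.
Rate on top 1: 1.251. rudd: 0.846 < 1.251 → exclude; stop.
Optimal diet: perch — 1 of 3 types.

1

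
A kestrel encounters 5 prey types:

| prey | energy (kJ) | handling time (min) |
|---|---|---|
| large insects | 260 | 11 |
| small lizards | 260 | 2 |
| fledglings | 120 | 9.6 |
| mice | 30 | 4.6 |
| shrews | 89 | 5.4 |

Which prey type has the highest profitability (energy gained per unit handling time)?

small lizards

Profitability E/h (kJ/min): large insects = 260/11 = 23.6, small lizards = 260/2 = 130, fledglings = 120/9.6 = 12.5, mice = 30/4.6 = 6.52, shrews = 89/5.4 = 16.5.
Ranked: small lizards > large insects > shrews > fledglings > mice.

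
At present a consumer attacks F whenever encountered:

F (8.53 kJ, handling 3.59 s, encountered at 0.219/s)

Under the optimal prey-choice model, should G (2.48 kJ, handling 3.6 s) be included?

No

Current rate: (0.219×8.53)/(1 + 0.219×3.59) = 1.046 kJ/s.
G: E/h = 2.48/3.6 = 0.6889 kJ/s.
0.6889 < 1.046, so adding G would lower the average — exclude it.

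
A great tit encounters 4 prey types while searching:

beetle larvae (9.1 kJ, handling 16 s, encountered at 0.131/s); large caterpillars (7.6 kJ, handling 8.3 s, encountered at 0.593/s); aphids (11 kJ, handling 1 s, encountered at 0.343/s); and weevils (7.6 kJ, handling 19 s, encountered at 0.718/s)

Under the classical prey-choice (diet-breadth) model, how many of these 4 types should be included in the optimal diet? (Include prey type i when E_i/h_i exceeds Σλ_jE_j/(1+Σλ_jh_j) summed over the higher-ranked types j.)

1

E/h in descending order: aphids 11, large caterpillars 0.916, beetle larvae 0.569, weevils 0.4 kJ/s. The optimal diet is the largest prefix of this list for which every included type satisfies E_i/h_i > R on the types above it.
Rate on top 1: 2.809. large caterpillars: 0.916 < 2.809 → exclude; stop.
Optimal diet: aphids — 1 of 4 types.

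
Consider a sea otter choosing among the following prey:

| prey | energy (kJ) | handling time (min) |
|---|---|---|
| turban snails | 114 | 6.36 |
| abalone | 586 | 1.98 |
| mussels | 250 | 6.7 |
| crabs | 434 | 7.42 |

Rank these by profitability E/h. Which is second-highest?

crabs

In descending order of E/h:
abalone: 586/1.98 = 296 kJ/min
crabs: 434/7.42 = 58.5 kJ/min
mussels: 250/6.7 = 37.3 kJ/min
turban snails: 114/6.36 = 17.9 kJ/min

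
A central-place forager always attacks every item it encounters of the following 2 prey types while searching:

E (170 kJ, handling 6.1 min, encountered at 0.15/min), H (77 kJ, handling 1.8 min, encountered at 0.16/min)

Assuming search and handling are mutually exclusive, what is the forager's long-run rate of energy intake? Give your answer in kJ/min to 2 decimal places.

R = (0.15×170 + 0.16×77) / (1 + 0.15×6.1 + 0.16×1.8) = 37.82/2.203 = 17.17 kJ/min.

17.17 kJ/min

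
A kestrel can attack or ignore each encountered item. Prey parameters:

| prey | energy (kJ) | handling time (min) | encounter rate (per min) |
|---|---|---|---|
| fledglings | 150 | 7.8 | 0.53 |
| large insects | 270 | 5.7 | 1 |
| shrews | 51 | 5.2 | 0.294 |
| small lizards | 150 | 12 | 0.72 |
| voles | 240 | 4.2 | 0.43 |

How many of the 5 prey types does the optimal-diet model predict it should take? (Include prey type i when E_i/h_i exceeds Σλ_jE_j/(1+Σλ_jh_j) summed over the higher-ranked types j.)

E/h in descending order: voles 57.1, large insects 47.4, fledglings 19.2, small lizards 12.5, shrews 9.81 kJ/min. The optimal diet is the largest prefix of this list for which every included type satisfies E_i/h_i > R on the types above it.
Rate on top 1: 36.78. large insects: 47.4 > 36.78 → include.
Rate on top 2: 43.87. fledglings: 19.2 < 43.87 → exclude; stop.
Optimal diet: voles, large insects — 2 of 5 types.

2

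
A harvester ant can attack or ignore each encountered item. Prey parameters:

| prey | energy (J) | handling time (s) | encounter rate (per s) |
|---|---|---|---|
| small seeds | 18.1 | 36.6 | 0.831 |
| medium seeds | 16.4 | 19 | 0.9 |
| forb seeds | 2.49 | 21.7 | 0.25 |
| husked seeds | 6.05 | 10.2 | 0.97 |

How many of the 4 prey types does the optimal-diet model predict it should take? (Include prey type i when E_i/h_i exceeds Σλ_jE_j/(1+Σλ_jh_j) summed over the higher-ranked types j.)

1

Profitabilities (E/h, J/s): medium seeds 0.863, husked seeds 0.593, small seeds 0.495, forb seeds 0.115. Add prey in this order while the next type's profitability exceeds the intake rate on those already taken.
Rate on top 1: 0.8155. husked seeds: 0.593 < 0.8155 → exclude; stop.
Optimal diet: medium seeds — 1 of 4 types.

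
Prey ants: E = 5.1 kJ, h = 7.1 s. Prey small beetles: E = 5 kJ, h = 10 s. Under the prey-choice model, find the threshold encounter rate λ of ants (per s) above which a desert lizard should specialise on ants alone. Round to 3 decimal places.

At the threshold, the rate on ants alone equals the profitability of small beetles: λ·5.1/(1 + λ·7.1) = 5/10 = 0.5.
Rearranging, λ(5.1 − 0.5×7.1) = 0.5, so λ = 0.5/1.55 = 0.3226 per s.

0.323 per s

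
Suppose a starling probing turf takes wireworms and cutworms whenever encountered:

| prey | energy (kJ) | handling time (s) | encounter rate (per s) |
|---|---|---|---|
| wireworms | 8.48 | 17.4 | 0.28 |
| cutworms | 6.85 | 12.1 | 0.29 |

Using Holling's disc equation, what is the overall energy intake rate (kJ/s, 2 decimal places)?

0.46 kJ/s

R = Σλ_iE_i / (1 + Σλ_ih_i)
Numerator: 0.28×8.48 + 0.29×6.85 = 4.361
Denominator: 1 + 0.28×17.4 + 0.29×12.1 = 9.381
R = 4.361/9.381 = 0.4649 kJ/s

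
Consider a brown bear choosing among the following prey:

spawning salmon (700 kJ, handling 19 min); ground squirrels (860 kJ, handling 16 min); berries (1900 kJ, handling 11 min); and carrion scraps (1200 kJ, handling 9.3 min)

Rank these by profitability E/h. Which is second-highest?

In descending order of E/h:
berries: 1900/11 = 173 kJ/min
carrion scraps: 1200/9.3 = 129 kJ/min
ground squirrels: 860/16 = 53.8 kJ/min
spawning salmon: 700/19 = 36.8 kJ/min

carrion scraps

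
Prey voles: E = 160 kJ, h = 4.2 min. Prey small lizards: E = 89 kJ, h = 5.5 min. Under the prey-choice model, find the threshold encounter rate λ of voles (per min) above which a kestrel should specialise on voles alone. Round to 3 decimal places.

The zero-one rule: include small lizards iff E₂/h₂ > λE₁/(1+λh₁). Equality gives the switch point.
λE₁h₂ = E₂ + λE₂h₁ ⇒ λ = E₂/(E₁h₂ − E₂h₁) = 89/(880 − 373.8) = 0.1758 per min.

0.176 per min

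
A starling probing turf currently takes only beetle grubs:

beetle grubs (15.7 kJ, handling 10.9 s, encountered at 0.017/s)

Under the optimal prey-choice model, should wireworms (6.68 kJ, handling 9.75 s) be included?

Yes

Intake rate on the current diet: R = (0.017×15.7) / (1 + 0.017×10.9) = 0.2669/1.185 = 0.2252 kJ/s.
wireworms: E/h = 6.68/9.75 = 0.6851 kJ/s.
0.6851 > 0.2252, so adding wireworms raises the average — include it.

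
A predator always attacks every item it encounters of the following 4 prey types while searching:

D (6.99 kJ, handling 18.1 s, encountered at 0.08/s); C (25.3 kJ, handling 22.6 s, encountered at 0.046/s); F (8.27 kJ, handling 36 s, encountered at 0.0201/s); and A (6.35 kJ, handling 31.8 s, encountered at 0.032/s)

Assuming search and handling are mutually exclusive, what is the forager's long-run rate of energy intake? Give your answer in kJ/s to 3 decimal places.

Energy encountered per unit search time: 0.08×6.99 + 0.046×25.3 + 0.0201×8.27 + 0.032×6.35 = 2.092 kJ/s.
Handling time per unit search time: 0.08×18.1 + 0.046×22.6 + 0.0201×36 + 0.032×31.8 = 4.229.
Rate = 2.092/(1 + 4.229) = 0.4002 kJ/s.

0.400 kJ/s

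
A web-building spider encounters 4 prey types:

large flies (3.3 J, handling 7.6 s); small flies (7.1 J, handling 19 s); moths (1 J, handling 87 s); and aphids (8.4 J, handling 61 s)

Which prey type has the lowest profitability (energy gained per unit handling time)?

Profitability E/h (J/s): large flies = 3.3/7.6 = 0.434, small flies = 7.1/19 = 0.374, moths = 1/87 = 0.0115, aphids = 8.4/61 = 0.138.
Ranked: large flies > small flies > aphids > moths.

moths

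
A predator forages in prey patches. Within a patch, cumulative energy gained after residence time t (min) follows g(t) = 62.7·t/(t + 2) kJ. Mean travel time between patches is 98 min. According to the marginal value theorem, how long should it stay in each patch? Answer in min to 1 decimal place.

Optimal t* satisfies g'(t*) = g(t*)/(T + t*).
g'(t) = 62.7·2/(t + 2)². Setting 62.7·2/(t+2)² = 62.7t/[(t+2)(98+t)] gives 2(98+t) = t(t+2), so t² = 2×98 = 196.
t* = √196 = 14 min.

14.0 min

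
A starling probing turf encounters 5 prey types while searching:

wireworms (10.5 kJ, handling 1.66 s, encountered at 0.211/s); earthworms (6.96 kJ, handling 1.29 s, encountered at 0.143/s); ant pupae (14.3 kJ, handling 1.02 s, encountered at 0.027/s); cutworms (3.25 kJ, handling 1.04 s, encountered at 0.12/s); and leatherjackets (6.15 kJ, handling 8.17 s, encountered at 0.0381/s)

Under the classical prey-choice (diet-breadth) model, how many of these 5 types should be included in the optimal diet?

4

E/h in descending order: ant pupae 14, wireworms 6.33, earthworms 5.4, cutworms 3.12, leatherjackets 0.753 kJ/s. The optimal diet is the largest prefix of this list for which every included type satisfies E_i/h_i > R on the types above it.
Rate on top 1: 0.3758. wireworms: 6.33 > 0.3758 → include.
Rate on top 2: 1.888. earthworms: 5.4 > 1.888 → include.
Rate on top 3: 2.302. cutworms: 3.12 > 2.302 → include.
Rate on top 4: 2.363. leatherjackets: 0.753 < 2.363 → exclude; stop.
Optimal diet: ant pupae, wireworms, earthworms, cutworms — 4 of 5 types.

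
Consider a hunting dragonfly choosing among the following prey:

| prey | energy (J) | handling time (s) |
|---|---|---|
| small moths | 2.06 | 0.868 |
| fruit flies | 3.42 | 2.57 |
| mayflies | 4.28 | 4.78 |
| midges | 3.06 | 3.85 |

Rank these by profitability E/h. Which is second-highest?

fruit flies

Profitability E/h (J/s): small moths = 2.06/0.868 = 2.37, fruit flies = 3.42/2.57 = 1.33, mayflies = 4.28/4.78 = 0.895, midges = 3.06/3.85 = 0.795.
Ranked: small moths > fruit flies > mayflies > midges.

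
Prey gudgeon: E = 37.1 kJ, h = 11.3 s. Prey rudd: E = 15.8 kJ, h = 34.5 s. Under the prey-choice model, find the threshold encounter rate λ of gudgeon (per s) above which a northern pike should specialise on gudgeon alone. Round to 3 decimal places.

The zero-one rule: include rudd iff E₂/h₂ > λE₁/(1+λh₁). Equality gives the switch point.
λE₁h₂ = E₂ + λE₂h₁ ⇒ λ = E₂/(E₁h₂ − E₂h₁) = 15.8/(1280 − 178.5) = 0.01435 per s.

0.014 per s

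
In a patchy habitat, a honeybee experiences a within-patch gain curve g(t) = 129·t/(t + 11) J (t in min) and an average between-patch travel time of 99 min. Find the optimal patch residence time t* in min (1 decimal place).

Optimal t* satisfies g'(t*) = g(t*)/(T + t*).
g'(t) = 129·11/(t + 11)². Setting 129·11/(t+11)² = 129t/[(t+11)(99+t)] gives 11(99+t) = t(t+11), so t² = 11×99 = 1089.
t* = √1089 = 33 min.

33.0 min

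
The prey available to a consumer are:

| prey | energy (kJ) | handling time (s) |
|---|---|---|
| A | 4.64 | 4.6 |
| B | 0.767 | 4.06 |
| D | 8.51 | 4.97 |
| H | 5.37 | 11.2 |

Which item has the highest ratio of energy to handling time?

D

In descending order of E/h:
D: 8.51/4.97 = 1.71 kJ/s
A: 4.64/4.6 = 1.01 kJ/s
H: 5.37/11.2 = 0.479 kJ/s
B: 0.767/4.06 = 0.189 kJ/s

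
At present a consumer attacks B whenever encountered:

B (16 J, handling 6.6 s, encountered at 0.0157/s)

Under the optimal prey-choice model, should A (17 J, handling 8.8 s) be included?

Intake rate on the current diet: R = (0.0157×16) / (1 + 0.0157×6.6) = 0.2512/1.104 = 0.2276 J/s.
Profitability of A: 17/8.8 = 1.932 J/s.
1.932 > 0.2276, so adding A raises the average — include it.

Yes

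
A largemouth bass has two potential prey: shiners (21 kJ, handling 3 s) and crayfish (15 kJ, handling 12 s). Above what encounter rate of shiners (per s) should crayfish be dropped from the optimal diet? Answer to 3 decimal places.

0.072 per s

Drop crayfish once their profitability E₂/h₂ falls below the rate achievable on shiners alone: E₂/h₂ = λE₁/(1 + λh₁).
Solve for λ: λE₁h₂ = E₂(1 + λh₁) → λ(E₁h₂ − E₂h₁) = E₂ → λ = E₂/(E₁h₂ − E₂h₁).
λ = 15/(21×12 − 15×3) = 15/207 = 0.07246 per s.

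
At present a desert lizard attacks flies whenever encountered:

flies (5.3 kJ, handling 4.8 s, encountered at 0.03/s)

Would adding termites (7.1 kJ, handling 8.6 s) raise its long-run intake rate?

Current rate: (0.03×5.3)/(1 + 0.03×4.8) = 0.139 kJ/s.
termites: E/h = 7.1/8.6 = 0.8256 kJ/s.
0.8256 > 0.139, so adding termites raises the average — include it.

Yes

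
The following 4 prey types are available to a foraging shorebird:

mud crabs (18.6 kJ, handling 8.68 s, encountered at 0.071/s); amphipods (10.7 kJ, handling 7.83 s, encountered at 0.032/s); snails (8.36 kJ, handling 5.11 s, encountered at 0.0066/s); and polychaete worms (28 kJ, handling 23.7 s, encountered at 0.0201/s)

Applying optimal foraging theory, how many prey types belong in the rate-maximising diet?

4

Rank by E/h (kJ/s): mud crabs 2.14, snails 1.64, amphipods 1.37, polychaete worms 1.18. Include each in turn until the next type's E/h falls below the running intake rate.
Rate on top 1: 0.8171. snails: 1.64 > 0.8171 → include.
Rate on top 2: 0.8338. amphipods: 1.37 > 0.8338 → include.
Rate on top 3: 0.904. polychaete worms: 1.18 > 0.904 → include.
Optimal diet: mud crabs, snails, amphipods, polychaete worms — 4 of 4 types.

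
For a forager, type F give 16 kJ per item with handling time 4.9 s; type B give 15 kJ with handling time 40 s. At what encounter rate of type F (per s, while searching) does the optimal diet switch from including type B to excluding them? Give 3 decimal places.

0.026 per s

Drop type B once their profitability E₂/h₂ falls below the rate achievable on type F alone: E₂/h₂ = λE₁/(1 + λh₁).
Solve for λ: λE₁h₂ = E₂(1 + λh₁) → λ(E₁h₂ − E₂h₁) = E₂ → λ = E₂/(E₁h₂ − E₂h₁).
λ = 15/(16×40 − 15×4.9) = 15/566.5 = 0.02648 per s.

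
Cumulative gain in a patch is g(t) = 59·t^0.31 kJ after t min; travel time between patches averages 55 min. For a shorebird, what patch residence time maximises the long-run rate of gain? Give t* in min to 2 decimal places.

Optimal t* satisfies g'(t*) = g(t*)/(T + t*).
g'(t) = 0.31·59·t^-0.69. Setting 0.31·59·t^-0.69 = 59·t^0.31/(55+t) gives 0.31(55+t) = t, so 0.69·t = 0.31×55.
t* = 0.31×55/0.69 = 24.71 min.

24.71 min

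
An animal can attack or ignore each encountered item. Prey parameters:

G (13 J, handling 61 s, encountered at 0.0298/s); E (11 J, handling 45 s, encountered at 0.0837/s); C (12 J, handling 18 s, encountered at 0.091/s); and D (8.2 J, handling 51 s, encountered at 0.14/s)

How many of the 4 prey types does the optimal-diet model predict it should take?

1

E/h in descending order: C 0.667, E 0.244, G 0.213, D 0.161 J/s. The optimal diet is the largest prefix of this list for which every included type satisfies E_i/h_i > R on the types above it.
Rate on top 1: 0.4139. E: 0.244 < 0.4139 → exclude; stop.
Optimal diet: C — 1 of 4 types.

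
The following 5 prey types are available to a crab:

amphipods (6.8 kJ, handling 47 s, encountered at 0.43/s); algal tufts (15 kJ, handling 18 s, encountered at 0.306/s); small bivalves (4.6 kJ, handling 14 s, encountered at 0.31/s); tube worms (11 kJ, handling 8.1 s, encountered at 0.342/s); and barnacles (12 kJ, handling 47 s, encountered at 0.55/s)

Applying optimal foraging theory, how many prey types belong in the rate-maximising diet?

1

Rank by E/h (kJ/s): tube worms 1.36, algal tufts 0.833, small bivalves 0.329, barnacles 0.255, amphipods 0.145. Include each in turn until the next type's E/h falls below the running intake rate.
Rate on top 1: 0.9978. algal tufts: 0.833 < 0.9978 → exclude; stop.
Optimal diet: tube worms — 1 of 5 types.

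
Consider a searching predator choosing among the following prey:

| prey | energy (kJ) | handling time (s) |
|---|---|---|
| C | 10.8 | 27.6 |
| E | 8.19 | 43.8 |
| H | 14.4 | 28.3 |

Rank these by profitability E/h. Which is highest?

H

Profitability E/h (kJ/s): C = 10.8/27.6 = 0.391, E = 8.19/43.8 = 0.187, H = 14.4/28.3 = 0.509.
Ranked: H > C > E.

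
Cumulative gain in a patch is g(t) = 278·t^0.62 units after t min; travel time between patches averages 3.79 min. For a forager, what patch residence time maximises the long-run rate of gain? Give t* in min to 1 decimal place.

6.2 min

Maximise g(t)/(T+t): set derivative to zero → g'(t)(T+t) = g(t).
g'(t) = 0.62·278·t^-0.38. Setting 0.62·278·t^-0.38 = 278·t^0.62/(3.79+t) gives 0.62(3.79+t) = t, so 0.38·t = 0.62×3.79.
t* = 0.62×3.79/0.38 = 6.184 min.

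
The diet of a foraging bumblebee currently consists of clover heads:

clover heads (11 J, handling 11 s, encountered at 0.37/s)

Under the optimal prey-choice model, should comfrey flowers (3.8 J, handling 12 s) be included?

Intake rate on the current diet: R = (0.37×11) / (1 + 0.37×11) = 4.07/5.07 = 0.8028 J/s.
comfrey flowers: E/h = 3.8/12 = 0.3167 J/s.
Since 0.3167 < R, time spent handling comfrey flowers is better spent searching.

No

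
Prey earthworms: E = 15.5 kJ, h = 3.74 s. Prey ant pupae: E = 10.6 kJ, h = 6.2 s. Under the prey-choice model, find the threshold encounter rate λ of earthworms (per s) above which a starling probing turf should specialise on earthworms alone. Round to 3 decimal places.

0.188 per s

At the threshold, the rate on earthworms alone equals the profitability of ant pupae: λ·15.5/(1 + λ·3.74) = 10.6/6.2 = 1.71.
Rearranging, λ(15.5 − 1.71×3.74) = 1.71, so λ = 1.71/9.106 = 0.1878 per s.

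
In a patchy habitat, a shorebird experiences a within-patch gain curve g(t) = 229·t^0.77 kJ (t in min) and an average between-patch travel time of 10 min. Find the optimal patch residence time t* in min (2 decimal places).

By the marginal value theorem, leave when the instantaneous gain rate g'(t) equals the habitat-wide average g(t)/(T + t).
g'(t) = 0.77·229·t^-0.23. Setting 0.77·229·t^-0.23 = 229·t^0.77/(10+t) gives 0.77(10+t) = t, so 0.23·t = 0.77×10.
t* = 0.77×10/0.23 = 33.48 min.

33.48 min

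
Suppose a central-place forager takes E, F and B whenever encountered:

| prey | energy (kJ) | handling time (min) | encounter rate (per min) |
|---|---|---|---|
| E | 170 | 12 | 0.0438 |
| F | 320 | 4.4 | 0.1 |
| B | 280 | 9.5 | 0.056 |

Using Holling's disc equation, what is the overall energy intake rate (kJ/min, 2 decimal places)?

22.07 kJ/min

R = Σλ_iE_i / (1 + Σλ_ih_i)
Numerator: 0.0438×170 + 0.1×320 + 0.056×280 = 55.13
Denominator: 1 + 0.0438×12 + 0.1×4.4 + 0.056×9.5 = 2.498
R = 55.13/2.498 = 22.07 kJ/min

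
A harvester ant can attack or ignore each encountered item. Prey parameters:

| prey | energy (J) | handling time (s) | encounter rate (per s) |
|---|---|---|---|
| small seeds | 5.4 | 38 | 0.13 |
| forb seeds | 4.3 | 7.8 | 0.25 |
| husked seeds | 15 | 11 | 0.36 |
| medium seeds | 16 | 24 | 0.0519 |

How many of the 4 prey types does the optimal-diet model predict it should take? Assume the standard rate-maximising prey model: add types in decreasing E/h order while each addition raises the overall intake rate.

Profitabilities (E/h, J/s): husked seeds 1.36, medium seeds 0.667, forb seeds 0.551, small seeds 0.142. Add prey in this order while the next type's profitability exceeds the intake rate on those already taken.
Rate on top 1: 1.089. medium seeds: 0.667 < 1.089 → exclude; stop.
Optimal diet: husked seeds — 1 of 4 types.

1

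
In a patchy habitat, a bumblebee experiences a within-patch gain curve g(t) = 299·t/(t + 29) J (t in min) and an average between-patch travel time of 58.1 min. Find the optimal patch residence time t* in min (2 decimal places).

41.05 min

Optimal t* satisfies g'(t*) = g(t*)/(T + t*).
g'(t) = 299·29/(t + 29)². Setting 299·29/(t+29)² = 299t/[(t+29)(58.1+t)] gives 29(58.1+t) = t(t+29), so t² = 29×58.1 = 1685.
t* = √1685 = 41.05 min.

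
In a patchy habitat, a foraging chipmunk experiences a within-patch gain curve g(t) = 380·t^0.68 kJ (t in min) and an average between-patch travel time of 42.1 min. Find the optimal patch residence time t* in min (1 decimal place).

Optimal t* satisfies g'(t*) = g(t*)/(T + t*).
g'(t) = 0.68·380·t^-0.32. Setting 0.68·380·t^-0.32 = 380·t^0.68/(42.1+t) gives 0.68(42.1+t) = t, so 0.32·t = 0.68×42.1.
t* = 0.68×42.1/0.32 = 89.46 min.

89.5 min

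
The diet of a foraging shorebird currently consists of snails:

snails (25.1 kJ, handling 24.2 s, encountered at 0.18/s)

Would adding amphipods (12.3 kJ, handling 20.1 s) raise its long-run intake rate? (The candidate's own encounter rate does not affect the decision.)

Intake rate on the current diet: R = (0.18×25.1) / (1 + 0.18×24.2) = 4.518/5.356 = 0.8435 kJ/s.
amphipods: E/h = 12.3/20.1 = 0.6119 kJ/s.
Since 0.6119 < R, time spent handling amphipods is better spent searching.

No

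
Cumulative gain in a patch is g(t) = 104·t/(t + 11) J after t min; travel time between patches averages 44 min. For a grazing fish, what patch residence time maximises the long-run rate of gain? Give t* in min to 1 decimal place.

Optimal t* satisfies g'(t*) = g(t*)/(T + t*).
g'(t) = 104·11/(t + 11)². Setting 104·11/(t+11)² = 104t/[(t+11)(44+t)] gives 11(44+t) = t(t+11), so t² = 11×44 = 484.
t* = √484 = 22 min.

22.0 min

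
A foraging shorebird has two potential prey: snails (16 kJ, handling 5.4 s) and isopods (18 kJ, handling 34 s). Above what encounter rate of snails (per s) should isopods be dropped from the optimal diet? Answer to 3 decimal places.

0.040 per s

The zero-one rule: include isopods iff E₂/h₂ > λE₁/(1+λh₁). Equality gives the switch point.
λE₁h₂ = E₂ + λE₂h₁ ⇒ λ = E₂/(E₁h₂ − E₂h₁) = 18/(544 − 97.2) = 0.04029 per s.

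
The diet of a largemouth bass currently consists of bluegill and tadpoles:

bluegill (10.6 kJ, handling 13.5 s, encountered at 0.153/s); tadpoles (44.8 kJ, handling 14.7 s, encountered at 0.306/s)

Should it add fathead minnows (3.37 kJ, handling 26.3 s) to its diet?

On bluegill and tadpoles alone, R = ΣλE/(1+Σλh) = 15.33/7.564 = 2.027 kJ/s.
fathead minnows: E/h = 3.37/26.3 = 0.1281 kJ/s.
0.1281 < 2.027, so adding fathead minnows would lower the average — exclude it.

No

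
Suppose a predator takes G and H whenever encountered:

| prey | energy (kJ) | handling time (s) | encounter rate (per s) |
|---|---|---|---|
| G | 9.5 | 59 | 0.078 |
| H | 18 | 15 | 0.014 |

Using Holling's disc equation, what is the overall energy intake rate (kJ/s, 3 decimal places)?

R = Σλ_iE_i / (1 + Σλ_ih_i)
Numerator: 0.078×9.5 + 0.014×18 = 0.993
Denominator: 1 + 0.078×59 + 0.014×15 = 5.812
R = 0.993/5.812 = 0.1709 kJ/s

0.171 kJ/s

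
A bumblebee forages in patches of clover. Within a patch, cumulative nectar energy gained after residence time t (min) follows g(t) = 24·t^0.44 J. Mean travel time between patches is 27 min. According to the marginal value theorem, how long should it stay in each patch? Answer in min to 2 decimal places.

Maximise g(t)/(T+t): set derivative to zero → g'(t)(T+t) = g(t).
g'(t) = 0.44·24·t^-0.56. Setting 0.44·24·t^-0.56 = 24·t^0.44/(27+t) gives 0.44(27+t) = t, so 0.56·t = 0.44×27.
t* = 0.44×27/0.56 = 21.21 min.

21.21 min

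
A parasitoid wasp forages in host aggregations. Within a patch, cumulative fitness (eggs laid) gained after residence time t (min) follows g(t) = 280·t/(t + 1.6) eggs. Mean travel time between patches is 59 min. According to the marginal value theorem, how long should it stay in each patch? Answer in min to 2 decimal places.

By the marginal value theorem, leave when the instantaneous gain rate g'(t) equals the habitat-wide average g(t)/(T + t).
g'(t) = 280·1.6/(t + 1.6)². Setting 280·1.6/(t+1.6)² = 280t/[(t+1.6)(59+t)] gives 1.6(59+t) = t(t+1.6), so t² = 1.6×59 = 94.4.
t* = √94.4 = 9.716 min.

9.72 min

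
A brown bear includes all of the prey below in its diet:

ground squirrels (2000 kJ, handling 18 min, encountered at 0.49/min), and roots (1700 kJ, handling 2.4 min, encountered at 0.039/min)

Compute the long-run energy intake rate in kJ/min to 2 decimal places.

105.54 kJ/min

R = (0.49×2000 + 0.039×1700) / (1 + 0.49×18 + 0.039×2.4) = 1046/9.914 = 105.5 kJ/min.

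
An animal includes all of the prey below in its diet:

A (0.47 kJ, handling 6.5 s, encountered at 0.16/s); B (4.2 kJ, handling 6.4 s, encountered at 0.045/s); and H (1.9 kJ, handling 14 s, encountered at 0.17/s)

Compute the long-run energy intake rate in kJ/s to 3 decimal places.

R = (0.16×0.47 + 0.045×4.2 + 0.17×1.9) / (1 + 0.16×6.5 + 0.045×6.4 + 0.17×14) = 0.5872/4.708 = 0.1247 kJ/s.

0.125 kJ/s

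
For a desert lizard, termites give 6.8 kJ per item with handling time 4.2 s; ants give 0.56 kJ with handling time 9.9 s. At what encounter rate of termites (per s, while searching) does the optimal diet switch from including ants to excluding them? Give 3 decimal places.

0.009 per s

At the threshold, the rate on termites alone equals the profitability of ants: λ·6.8/(1 + λ·4.2) = 0.56/9.9 = 0.05657.
Rearranging, λ(6.8 − 0.05657×4.2) = 0.05657, so λ = 0.05657/6.562 = 0.00862 per s.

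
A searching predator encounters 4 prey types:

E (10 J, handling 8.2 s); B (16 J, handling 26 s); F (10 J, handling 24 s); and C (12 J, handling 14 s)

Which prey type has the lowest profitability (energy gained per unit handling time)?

In descending order of E/h:
E: 10/8.2 = 1.22 J/s
C: 12/14 = 0.857 J/s
B: 16/26 = 0.615 J/s
F: 10/24 = 0.417 J/s

F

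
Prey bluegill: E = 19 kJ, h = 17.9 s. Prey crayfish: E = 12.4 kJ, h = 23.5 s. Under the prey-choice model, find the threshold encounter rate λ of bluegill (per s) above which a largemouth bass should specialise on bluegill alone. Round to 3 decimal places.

0.055 per s

The zero-one rule: include crayfish iff E₂/h₂ > λE₁/(1+λh₁). Equality gives the switch point.
λE₁h₂ = E₂ + λE₂h₁ ⇒ λ = E₂/(E₁h₂ − E₂h₁) = 12.4/(446.5 − 222) = 0.05522 per s.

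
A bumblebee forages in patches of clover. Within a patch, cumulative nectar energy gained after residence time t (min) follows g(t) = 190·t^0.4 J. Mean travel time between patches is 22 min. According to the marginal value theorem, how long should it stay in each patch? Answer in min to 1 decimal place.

Maximise g(t)/(T+t): set derivative to zero → g'(t)(T+t) = g(t).
g'(t) = 0.4·190·t^-0.6. Setting 0.4·190·t^-0.6 = 190·t^0.4/(22+t) gives 0.4(22+t) = t, so 0.60·t = 0.4×22.
t* = 0.4×22/0.60 = 14.67 min.

14.7 min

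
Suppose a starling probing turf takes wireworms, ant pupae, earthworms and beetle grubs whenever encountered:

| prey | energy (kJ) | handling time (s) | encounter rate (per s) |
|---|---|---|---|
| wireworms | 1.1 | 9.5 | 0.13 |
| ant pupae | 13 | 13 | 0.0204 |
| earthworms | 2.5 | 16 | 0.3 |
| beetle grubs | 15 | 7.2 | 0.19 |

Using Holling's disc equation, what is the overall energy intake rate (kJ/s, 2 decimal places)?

R = Σλ_iE_i / (1 + Σλ_ih_i)
Numerator: 0.13×1.1 + 0.0204×13 + 0.3×2.5 + 0.19×15 = 4.008
Denominator: 1 + 0.13×9.5 + 0.0204×13 + 0.3×16 + 0.19×7.2 = 8.668
R = 4.008/8.668 = 0.4624 kJ/s

0.46 kJ/s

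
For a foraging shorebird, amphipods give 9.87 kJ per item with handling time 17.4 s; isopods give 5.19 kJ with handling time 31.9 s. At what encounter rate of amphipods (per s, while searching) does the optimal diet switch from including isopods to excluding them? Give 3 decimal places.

At the threshold, the rate on amphipods alone equals the profitability of isopods: λ·9.87/(1 + λ·17.4) = 5.19/31.9 = 0.1627.
Rearranging, λ(9.87 − 0.1627×17.4) = 0.1627, so λ = 0.1627/7.039 = 0.02311 per s.

0.023 per s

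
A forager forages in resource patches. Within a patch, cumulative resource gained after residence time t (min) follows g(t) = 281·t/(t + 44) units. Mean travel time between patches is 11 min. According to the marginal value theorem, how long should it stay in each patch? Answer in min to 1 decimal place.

22.0 min

Optimal t* satisfies g'(t*) = g(t*)/(T + t*).
g'(t) = 281·44/(t + 44)². Setting 281·44/(t+44)² = 281t/[(t+44)(11+t)] gives 44(11+t) = t(t+44), so t² = 44×11 = 484.
t* = √484 = 22 min.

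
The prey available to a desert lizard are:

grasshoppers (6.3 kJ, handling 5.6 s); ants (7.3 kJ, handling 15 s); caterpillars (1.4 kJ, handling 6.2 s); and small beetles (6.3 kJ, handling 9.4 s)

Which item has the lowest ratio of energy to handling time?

Profitability E/h (kJ/s): grasshoppers = 6.3/5.6 = 1.12, ants = 7.3/15 = 0.487, caterpillars = 1.4/6.2 = 0.226, small beetles = 6.3/9.4 = 0.67.
Ranked: grasshoppers > small beetles > ants > caterpillars.

caterpillars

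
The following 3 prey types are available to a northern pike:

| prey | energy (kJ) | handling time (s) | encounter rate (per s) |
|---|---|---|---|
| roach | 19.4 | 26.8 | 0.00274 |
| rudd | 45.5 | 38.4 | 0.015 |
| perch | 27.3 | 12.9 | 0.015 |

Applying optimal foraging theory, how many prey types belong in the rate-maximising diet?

3

Profitabilities (E/h, kJ/s): perch 2.12, rudd 1.18, roach 0.724. Add prey in this order while the next type's profitability exceeds the intake rate on those already taken.
Rate on top 1: 0.3431. rudd: 1.18 > 0.3431 → include.
Rate on top 2: 0.6171. roach: 0.724 > 0.6171 → include.
Optimal diet: perch, rudd, roach — 3 of 3 types.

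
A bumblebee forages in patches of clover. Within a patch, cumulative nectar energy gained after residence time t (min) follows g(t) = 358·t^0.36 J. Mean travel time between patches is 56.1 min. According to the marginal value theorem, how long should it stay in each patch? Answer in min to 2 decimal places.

31.56 min

Maximise g(t)/(T+t): set derivative to zero → g'(t)(T+t) = g(t).
g'(t) = 0.36·358·t^-0.64. Setting 0.36·358·t^-0.64 = 358·t^0.36/(56.1+t) gives 0.36(56.1+t) = t, so 0.64·t = 0.36×56.1.
t* = 0.36×56.1/0.64 = 31.56 min.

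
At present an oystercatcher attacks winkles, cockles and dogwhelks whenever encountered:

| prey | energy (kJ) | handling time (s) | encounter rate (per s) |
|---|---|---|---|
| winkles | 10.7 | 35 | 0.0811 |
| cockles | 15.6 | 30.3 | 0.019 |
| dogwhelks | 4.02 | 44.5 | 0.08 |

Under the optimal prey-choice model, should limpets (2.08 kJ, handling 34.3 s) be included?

Current rate: (0.0811×10.7 + 0.019×15.6 + 0.08×4.02)/(1 + 0.0811×35 + 0.019×30.3 + 0.08×44.5) = 0.1863 kJ/s.
limpets: E/h = 2.08/34.3 = 0.06064 kJ/s.
0.06064 < 0.1863, so adding limpets would lower the average — exclude it.

No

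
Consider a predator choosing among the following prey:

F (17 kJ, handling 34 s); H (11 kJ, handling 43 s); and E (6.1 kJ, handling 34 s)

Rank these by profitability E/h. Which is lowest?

Profitability E/h (kJ/s): F = 17/34 = 0.5, H = 11/43 = 0.256, E = 6.1/34 = 0.179.
Ranked: F > H > E.

E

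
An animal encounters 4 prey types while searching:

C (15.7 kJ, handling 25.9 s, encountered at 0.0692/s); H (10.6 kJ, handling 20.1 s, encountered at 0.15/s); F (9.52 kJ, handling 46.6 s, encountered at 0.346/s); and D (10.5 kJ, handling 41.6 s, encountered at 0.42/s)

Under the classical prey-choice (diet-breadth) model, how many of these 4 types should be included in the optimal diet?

2

Profitabilities (E/h, kJ/s): C 0.606, H 0.527, D 0.252, F 0.204. Add prey in this order while the next type's profitability exceeds the intake rate on those already taken.
Rate on top 1: 0.3891. H: 0.527 > 0.3891 → include.
Rate on top 2: 0.4609. D: 0.252 < 0.4609 → exclude; stop.
Optimal diet: C, H — 2 of 4 types.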